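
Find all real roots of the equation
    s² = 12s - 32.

s = 4 or s = 8

Bring every term to one side: s² - 12s + 32 = 0.
Factor: (s - 4)(s - 8) = 0.
So s = 4 or s = 8.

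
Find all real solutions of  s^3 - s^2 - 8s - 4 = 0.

s = -2 or s = -0.5616 or s = 3.5616

Possible rational roots are divisors of -4. Testing s = -2 gives 0, so (s + 2) is a factor.
Divide: s^3 - s^2 - 8s - 4 = (s + 2)(s^2 - 3s - 2).
Apply the quadratic formula to s^2 - 3s - 2 = 0: s = (3 +/- sqrt(17))/2, i.e. s ~= 3.5616 or s ~= -0.5616.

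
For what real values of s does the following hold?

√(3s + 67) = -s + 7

Square both sides: 3s + 67 = (-s + 7)².
Expand and rearrange: s² - 17s - 18 = 0.
Solving gives s = 18 or s = -1.
Check each candidate in the original equation:
  s = 18: √(121) = 11, while -s + 7 = -11 — extraneous.
  s = -1: √(64) = 8, while -s + 7 = 8 — valid.

s = -1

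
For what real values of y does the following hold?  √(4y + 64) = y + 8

y = 0

Square both sides: 4y + 64 = (y + 8)².
Expand and rearrange: y² + 12y = 0.
Solving gives y = 0 or y = -12.
Check each candidate in the original equation:
  y = 0: √(64) = 8, while y + 8 = 8 — valid.
  y = -12: √(16) = 4, while y + 8 = -4 — extraneous.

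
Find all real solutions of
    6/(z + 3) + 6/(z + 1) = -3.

Multiply both sides by (z + 3)(z + 1):
6(z + 1) + 6(z + 3) = -3(z + 3)(z + 1).
Expand and collect terms: -3z^2 - 24z - 33 = 0.
By the quadratic formula, z = (24 +/- sqrt(180)) / -6, so z ~= -6.2361 or z ~= -1.7639.
Neither value makes a denominator zero (z != -3, z != -1), so both are valid.

z = -6.2361 or z = -1.7639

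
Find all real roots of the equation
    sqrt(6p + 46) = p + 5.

Square both sides: 6p + 46 = (p + 5)^2.
Expand and rearrange: p^2 + 4p - 21 = 0.
Solving gives p = 3 or p = -7.
Check each candidate in the original equation:
  p = 3: sqrt(64) = 8, while p + 5 = 8 — valid.
  p = -7: sqrt(4) = 2, while p + 5 = -2 — extraneous.

p = 3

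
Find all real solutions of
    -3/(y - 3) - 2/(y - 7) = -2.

Multiply both sides by (y - 3)(y - 7):
-3(y - 7) - 2(y - 3) = -2(y - 3)(y - 7).
Expand and collect terms: -2y² + 25y - 69 = 0.
By the quadratic formula, y = (-25 ± √73) / -4, so y ≈ 4.114 or y ≈ 8.386.
Neither value makes a denominator zero (y ≠ 3, y ≠ 7), so both are valid.

y = 4.114 or y = 8.386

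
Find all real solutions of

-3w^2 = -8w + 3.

Rearrange to standard form: -3w^2 + 8w - 3 = 0.
Discriminant: (8)^2 - 4*(-3)*(-3) = 28.
Quadratic formula: w = (-8 +/- sqrt(28)) / (-6).
So w = 4/3 - sqrt(7)/3 ~= 0.4514 or w = sqrt(7)/3 + 4/3 ~= 2.2153.

w = 0.4514 or w = 2.2153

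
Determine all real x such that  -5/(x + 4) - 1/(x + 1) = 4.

Multiply both sides by (x + 4)(x + 1):
-5(x + 1) - (x + 4) = 4(x + 4)(x + 1).
Expand and collect terms: 4x^2 + 26x + 25 = 0.
By the quadratic formula, x = (-26 +/- sqrt(276)) / 8, so x ~= -1.1733 or x ~= -5.3267.
Neither value makes a denominator zero (x != -4, x != -1), so both are valid.

x = -5.3267 or x = -1.1733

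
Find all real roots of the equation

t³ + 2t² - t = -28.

t = -4

Rearrange: t³ + 2t² - t + 28 = 0.
Possible rational roots are divisors of 28. Testing t = -4 gives 0, so (t + 4) is a factor.
Divide: t³ + 2t² - t + 28 = (t + 4)(t² - 2t + 7).
The quadratic t² - 2t + 7 has discriminant -24 < 0, so no further real roots.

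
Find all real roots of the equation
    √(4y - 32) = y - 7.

Square both sides: 4y - 32 = (y - 7)².
Expand and rearrange: y² - 18y + 81 = 0.
This gives the repeated root y = 9.
Check in the original equation:
  y = 9: √(4) = 2, while y - 7 = 2 — valid.

y = 9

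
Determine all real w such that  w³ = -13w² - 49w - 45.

Rearrange: w³ + 13w² + 49w + 45 = 0.
Possible rational roots are divisors of 45. Testing w = -5 gives 0, so (w + 5) is a factor.
Divide: w³ + 13w² + 49w + 45 = (w + 5)(w² + 8w + 9).
Apply the quadratic formula to w² + 8w + 9 = 0: w = (-8 ± √28)/2, i.e. w ≈ -1.3542 or w ≈ -6.6458.

w = -6.6458 or w = -5 or w = -1.3542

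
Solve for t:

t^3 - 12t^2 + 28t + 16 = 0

t = -0.4721 or t = 4 or t = 8.4721

Possible rational roots are divisors of 16. Testing t = 4 gives 0, so (t - 4) is a factor.
Divide: t^3 - 12t^2 + 28t + 16 = (t - 4)(t^2 - 8t - 4).
Apply the quadratic formula to t^2 - 8t - 4 = 0: t = (8 +/- sqrt(80))/2, i.e. t ~= 8.4721 or t ~= -0.4721.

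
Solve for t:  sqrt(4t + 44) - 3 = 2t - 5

t = 5

Isolate the radical: sqrt(4t + 44) = 2t - 2.
Square both sides: 4t + 44 = (2t - 2)^2.
Expand and rearrange: 4t^2 - 12t - 40 = 0.
Solving gives t = 5 or t = -2.
Check each candidate in the original equation:
  t = 5: sqrt(64) = 8, while 2t - 2 = 8 — valid.
  t = -2: sqrt(36) = 6, while 2t - 2 = -6 — extraneous.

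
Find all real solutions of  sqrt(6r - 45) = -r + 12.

r = 9

Square both sides: 6r - 45 = (-r + 12)^2.
Expand and rearrange: r^2 - 30r + 189 = 0.
Solving gives r = 21 or r = 9.
Check each candidate in the original equation:
  r = 21: sqrt(81) = 9, while -r + 12 = -9 — extraneous.
  r = 9: sqrt(9) = 3, while -r + 12 = 3 — valid.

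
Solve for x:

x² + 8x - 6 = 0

x = -8.6904 or x = 0.6904

Discriminant: (8)² − 4·1·(-6) = 88.
Quadratic formula: x = (-8 ± √88) / 2.
So x = -4 + √(22) ≈ 0.6904 or x = -√(22) - 4 ≈ -8.6904.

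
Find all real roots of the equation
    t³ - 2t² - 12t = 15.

Rearrange: t³ - 2t² - 12t - 15 = 0.
Possible rational roots are divisors of -15. Testing t = 5 gives 0, so (t - 5) is a factor.
Divide: t³ - 2t² - 12t - 15 = (t - 5)(t² + 3t + 3).
The quadratic t² + 3t + 3 has discriminant -3 < 0, so no further real roots.

t = 5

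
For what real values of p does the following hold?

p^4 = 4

Let u = p^2. The equation becomes u^2 - 4 = 0.
Factor: (u - 2)(u + 2) = 0, so u = 2 or u = -2.
p^2 = 2 gives p = +/-sqrt(2) ~= +/-1.4142.
p^2 = -2 < 0 has no real solution.

p = -1.4142 or p = 1.4142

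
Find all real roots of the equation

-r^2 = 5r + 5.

Rearrange to standard form: -r^2 - 5r - 5 = 0.
Discriminant: (-5)^2 - 4*(-1)*(-5) = 5.
Quadratic formula: r = (5 +/- sqrt(5)) / (-2).
So r = -5/2 - sqrt(5)/2 ~= -3.618 or r = -5/2 + sqrt(5)/2 ~= -1.382.

r = -3.618 or r = -1.382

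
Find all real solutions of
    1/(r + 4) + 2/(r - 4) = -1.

Multiply both sides by (r + 4)(r - 4):
(r - 4) + 2(r + 4) = -(r + 4)(r - 4).
Expand and collect terms: -r^2 - 3r + 12 = 0.
By the quadratic formula, r = (3 +/- sqrt(57)) / -2, so r ~= -5.2749 or r ~= 2.2749.
Neither value makes a denominator zero (r != -4, r != 4), so both are valid.

r = -5.2749 or r = 2.2749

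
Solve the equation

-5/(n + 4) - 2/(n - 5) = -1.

Multiply both sides by (n + 4)(n - 5):
-5(n - 5) - 2(n + 4) = -(n + 4)(n - 5).
Expand and collect terms: -n² + 8n + 3 = 0.
By the quadratic formula, n = (-8 ± √76) / -2, so n ≈ -0.3589 or n ≈ 8.3589.
Neither value makes a denominator zero (n ≠ -4, n ≠ 5), so both are valid.

n = -0.3589 or n = 8.3589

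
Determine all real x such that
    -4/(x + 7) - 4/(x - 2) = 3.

Multiply both sides by (x + 7)(x - 2):
-4(x - 2) - 4(x + 7) = 3(x + 7)(x - 2).
Expand and collect terms: 3x² + 23x - 22 = 0.
By the quadratic formula, x = (-23 ± √793) / 6, so x ≈ 0.86 or x ≈ -8.5267.
Neither value makes a denominator zero (x ≠ -7, x ≠ 2), so both are valid.

x = -8.5267 or x = 0.86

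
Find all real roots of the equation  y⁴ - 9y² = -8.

y = -2.8284 or y = -1 or y = 1 or y = 2.8284

Let u = y². The equation becomes u² - 9u + 8 = 0.
Factor: (u - 1)(u - 8) = 0, so u = 1 or u = 8.
y² = 1 gives y = ±1.
y² = 8 gives y = ±2·√(2) ≈ ±2.8284.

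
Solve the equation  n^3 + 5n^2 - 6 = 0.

n = -4.7321 or n = -1.2679 or n = 1

Possible rational roots are divisors of -6. Testing n = 1 gives 0, so (n - 1) is a factor.
Divide: n^3 + 5n^2 - 6 = (n - 1)(n^2 + 6n + 6).
Apply the quadratic formula to n^2 + 6n + 6 = 0: n = (-6 +/- sqrt(12))/2, i.e. n ~= -1.2679 or n ~= -4.7321.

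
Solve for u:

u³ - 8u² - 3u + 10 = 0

Possible rational roots are divisors of 10. Testing u = 1 gives 0, so (u - 1) is a factor.
Divide: u³ - 8u² - 3u + 10 = (u - 1)(u² - 7u - 10).
Apply the quadratic formula to u² - 7u - 10 = 0: u = (7 ± √89)/2, i.e. u ≈ 8.217 or u ≈ -1.217.

u = -1.217 or u = 1 or u = 8.217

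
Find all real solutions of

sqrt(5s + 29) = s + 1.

Square both sides: 5s + 29 = (s + 1)^2.
Expand and rearrange: s^2 - 3s - 28 = 0.
Solving gives s = 7 or s = -4.
Check each candidate in the original equation:
  s = 7: sqrt(64) = 8, while s + 1 = 8 — valid.
  s = -4: sqrt(9) = 3, while s + 1 = -3 — extraneous.

s = 7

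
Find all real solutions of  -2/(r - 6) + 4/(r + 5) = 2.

Multiply both sides by (r - 6)(r + 5):
-2(r + 5) + 4(r - 6) = 2(r - 6)(r + 5).
Expand and collect terms: 2r^2 - 4r - 26 = 0.
By the quadratic formula, r = (4 +/- sqrt(224)) / 4, so r ~= 4.7417 or r ~= -2.7417.
Neither value makes a denominator zero (r != 6, r != -5), so both are valid.

r = -2.7417 or r = 4.7417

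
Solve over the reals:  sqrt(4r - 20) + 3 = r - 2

Isolate the radical: sqrt(4r - 20) = r - 5.
Square both sides: 4r - 20 = (r - 5)^2.
Expand and rearrange: r^2 - 14r + 45 = 0.
Solving gives r = 9 or r = 5.
Check each candidate in the original equation:
  r = 9: sqrt(16) = 4, while r - 5 = 4 — valid.
  r = 5: sqrt(0) = 0, while r - 5 = 0 — valid.

r = 5 or r = 9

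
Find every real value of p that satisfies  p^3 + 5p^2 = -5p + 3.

Rearrange: p^3 + 5p^2 + 5p - 3 = 0.
Possible rational roots are divisors of -3. Testing p = -3 gives 0, so (p + 3) is a factor.
Divide: p^3 + 5p^2 + 5p - 3 = (p + 3)(p^2 + 2p - 1).
Apply the quadratic formula to p^2 + 2p - 1 = 0: p = (-2 +/- sqrt(8))/2, i.e. p ~= 0.4142 or p ~= -2.4142.

p = -3 or p = -2.4142 or p = 0.4142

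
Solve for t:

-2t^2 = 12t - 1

Rearrange to standard form: -2t^2 - 12t + 1 = 0.
Discriminant: (-12)^2 - 4*(-2)*1 = 152.
Quadratic formula: t = (12 +/- sqrt(152)) / (-4).
So t = -sqrt(38)/2 - 3 ~= -6.0822 or t = -3 + sqrt(38)/2 ~= 0.0822.

t = -6.0822 or t = 0.0822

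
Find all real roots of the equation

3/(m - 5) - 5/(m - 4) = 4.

Multiply both sides by (m - 5)(m - 4):
3(m - 4) - 5(m - 5) = 4(m - 5)(m - 4).
Expand and collect terms: 4m² - 34m + 67 = 0.
By the quadratic formula, m = (34 ± √84) / 8, so m ≈ 5.3956 or m ≈ 3.1044.
Neither value makes a denominator zero (m ≠ 5, m ≠ 4), so both are valid.

m = 3.1044 or m = 5.3956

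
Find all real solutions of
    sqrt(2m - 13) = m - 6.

Square both sides: 2m - 13 = (m - 6)^2.
Expand and rearrange: m^2 - 14m + 49 = 0.
This gives the repeated root m = 7.
Check in the original equation:
  m = 7: sqrt(1) = 1, while m - 6 = 1 — valid.

m = 7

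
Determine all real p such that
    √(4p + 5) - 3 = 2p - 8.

Isolate the radical: √(4p + 5) = 2p - 5.
Square both sides: 4p + 5 = (2p - 5)².
Expand and rearrange: 4p² - 24p + 20 = 0.
Solving gives p = 5 or p = 1.
Check each candidate in the original equation:
  p = 5: √(25) = 5, while 2p - 5 = 5 — valid.
  p = 1: √(9) = 3, while 2p - 5 = -3 — extraneous.

p = 5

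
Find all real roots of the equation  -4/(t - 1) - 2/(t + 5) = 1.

Multiply both sides by (t - 1)(t + 5):
-4(t + 5) - 2(t - 1) = (t - 1)(t + 5).
Expand and collect terms: t^2 + 10t + 13 = 0.
By the quadratic formula, t = (-10 +/- sqrt(48)) / 2, so t ~= -1.5359 or t ~= -8.4641.
Neither value makes a denominator zero (t != 1, t != -5), so both are valid.

t = -8.4641 or t = -1.5359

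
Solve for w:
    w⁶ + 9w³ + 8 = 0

Let u = w³. The equation becomes u² + 9u + 8 = 0.
Factor: (u + 8)(u + 1) = 0, so u = -8 or u = -1.
w³ = -8 gives w = -2.
w³ = -1 gives w = -1.

w = -2 or w = -1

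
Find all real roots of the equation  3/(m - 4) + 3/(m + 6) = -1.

Multiply both sides by (m - 4)(m + 6):
3(m + 6) + 3(m - 4) = -(m - 4)(m + 6).
Expand and collect terms: -m² - 8m + 18 = 0.
By the quadratic formula, m = (8 ± √136) / -2, so m ≈ -9.831 or m ≈ 1.831.
Neither value makes a denominator zero (m ≠ 4, m ≠ -6), so both are valid.

m = -9.831 or m = 1.831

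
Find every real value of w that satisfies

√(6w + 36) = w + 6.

w = -6 or w = 0

Square both sides: 6w + 36 = (w + 6)².
Expand and rearrange: w² + 6w = 0.
Solving gives w = 0 or w = -6.
Check each candidate in the original equation:
  w = 0: √(36) = 6, while w + 6 = 6 — valid.
  w = -6: √(0) = 0, while w + 6 = 0 — valid.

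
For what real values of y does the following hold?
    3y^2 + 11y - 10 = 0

Discriminant: (11)^2 - 4*3*(-10) = 241.
Quadratic formula: y = (-11 +/- sqrt(241)) / 6.
So y = -11/6 + sqrt(241)/6 ~= 0.754 or y = -sqrt(241)/6 - 11/6 ~= -4.4207.

y = -4.4207 or y = 0.754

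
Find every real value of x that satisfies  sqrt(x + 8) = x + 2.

Square both sides: x + 8 = (x + 2)^2.
Expand and rearrange: x^2 + 3x - 4 = 0.
Solving gives x = 1 or x = -4.
Check each candidate in the original equation:
  x = 1: sqrt(9) = 3, while x + 2 = 3 — valid.
  x = -4: sqrt(4) = 2, while x + 2 = -2 — extraneous.

x = 1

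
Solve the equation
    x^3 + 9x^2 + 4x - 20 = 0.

Possible rational roots are divisors of -20. Testing x = -2 gives 0, so (x + 2) is a factor.
Divide: x^3 + 9x^2 + 4x - 20 = (x + 2)(x^2 + 7x - 10).
Apply the quadratic formula to x^2 + 7x - 10 = 0: x = (-7 +/- sqrt(89))/2, i.e. x ~= 1.217 or x ~= -8.217.

x = -8.217 or x = -2 or x = 1.217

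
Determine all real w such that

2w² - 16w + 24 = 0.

Factor: 2(w - 2)(w - 6) = 0.
So w = 2 or w = 6.

w = 2 or w = 6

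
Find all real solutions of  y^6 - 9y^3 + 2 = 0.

Let u = y^3. The equation becomes u^2 - 9u + 2 = 0.
By the quadratic formula, u = sqrt(73)/2 + 9/2 or u = 9/2 - sqrt(73)/2.
y^3 = sqrt(73)/2 + 9/2 gives y = (sqrt(73)/2 + 9/2)^(1/3) ~= 2.0624.
y^3 = 9/2 - sqrt(73)/2 gives y = (9/2 - sqrt(73)/2)^(1/3) ~= 0.6109.

y = 0.6109 or y = 2.0624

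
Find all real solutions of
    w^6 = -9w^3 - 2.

w = -2.0624 or w = -0.6109

Let u = w^3. The equation becomes u^2 + 9u + 2 = 0.
By the quadratic formula, u = -9/2 + sqrt(73)/2 or u = -9/2 - sqrt(73)/2.
w^3 = -9/2 + sqrt(73)/2 gives w = -(9/2 - sqrt(73)/2)^(1/3) ~= -0.6109.
w^3 = -9/2 - sqrt(73)/2 gives w = -(sqrt(73)/2 + 9/2)^(1/3) ~= -2.0624.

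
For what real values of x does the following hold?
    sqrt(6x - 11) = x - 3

Square both sides: 6x - 11 = (x - 3)^2.
Expand and rearrange: x^2 - 12x + 20 = 0.
Solving gives x = 10 or x = 2.
Check each candidate in the original equation:
  x = 10: sqrt(49) = 7, while x - 3 = 7 — valid.
  x = 2: sqrt(1) = 1, while x - 3 = -1 — extraneous.

x = 10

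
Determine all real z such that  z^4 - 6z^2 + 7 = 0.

z = -2.101 or z = -1.2593 or z = 1.2593 or z = 2.101

Let u = z^2. The equation becomes u^2 - 6u + 7 = 0.
By the quadratic formula, u = sqrt(2) + 3 or u = 3 - sqrt(2).
z^2 = sqrt(2) + 3 gives z = +/-sqrt(sqrt(2) + 3) ~= +/-2.101.
z^2 = 3 - sqrt(2) gives z = +/-sqrt(3 - sqrt(2)) ~= +/-1.2593.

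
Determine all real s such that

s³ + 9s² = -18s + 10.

s = -5 or s = -4.4495 or s = 0.4495

Rearrange: s³ + 9s² + 18s - 10 = 0.
Possible rational roots are divisors of -10. Testing s = -5 gives 0, so (s + 5) is a factor.
Divide: s³ + 9s² + 18s - 10 = (s + 5)(s² + 4s - 2).
Apply the quadratic formula to s² + 4s - 2 = 0: s = (-4 ± √24)/2, i.e. s ≈ 0.4495 or s ≈ -4.4495.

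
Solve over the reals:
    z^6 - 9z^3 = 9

Let u = z^3. The equation becomes u^2 - 9u - 9 = 0.
By the quadratic formula, u = 9/2 + 3*sqrt(13)/2 or u = 9/2 - 3*sqrt(13)/2.
z^3 = 9/2 + 3*sqrt(13)/2 gives z = (9/2 + 3*sqrt(13)/2)^(1/3) ~= 2.1478.
z^3 = 9/2 - 3*sqrt(13)/2 gives z = -(-9/2 + 3*sqrt(13)/2)^(1/3) ~= -0.9685.

z = -0.9685 or z = 2.1478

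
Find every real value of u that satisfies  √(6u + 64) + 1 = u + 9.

Isolate the radical: √(6u + 64) = u + 8.
Square both sides: 6u + 64 = (u + 8)².
Expand and rearrange: u² + 10u = 0.
Solving gives u = 0 or u = -10.
Check each candidate in the original equation:
  u = 0: √(64) = 8, while u + 8 = 8 — valid.
  u = -10: √(4) = 2, while u + 8 = -2 — extraneous.

u = 0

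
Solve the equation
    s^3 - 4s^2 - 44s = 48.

s = -4 or s = -1.2915 or s = 9.2915

Rearrange: s^3 - 4s^2 - 44s - 48 = 0.
Possible rational roots are divisors of -48. Testing s = -4 gives 0, so (s + 4) is a factor.
Divide: s^3 - 4s^2 - 44s - 48 = (s + 4)(s^2 - 8s - 12).
Apply the quadratic formula to s^2 - 8s - 12 = 0: s = (8 +/- sqrt(112))/2, i.e. s ~= 9.2915 or s ~= -1.2915.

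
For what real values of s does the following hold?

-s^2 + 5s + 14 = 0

s = -2 or s = 7

Factor: -1(s + 2)(s - 7) = 0.
So s = -2 or s = 7.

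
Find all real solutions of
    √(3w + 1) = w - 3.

w = 8

Square both sides: 3w + 1 = (w - 3)².
Expand and rearrange: w² - 9w + 8 = 0.
Solving gives w = 8 or w = 1.
Check each candidate in the original equation:
  w = 8: √(25) = 5, while w - 3 = 5 — valid.
  w = 1: √(4) = 2, while w - 3 = -2 — extraneous.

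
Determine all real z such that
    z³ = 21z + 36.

Rearrange: z³ - 21z - 36 = 0.
Possible rational roots are divisors of -36. Testing z = -3 gives 0, so (z + 3) is a factor.
Divide: z³ - 21z - 36 = (z + 3)(z² - 3z - 12).
Apply the quadratic formula to z² - 3z - 12 = 0: z = (3 ± √57)/2, i.e. z ≈ 5.2749 or z ≈ -2.2749.

z = -3 or z = -2.2749 or z = 5.2749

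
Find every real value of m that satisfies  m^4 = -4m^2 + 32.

Let u = m^2. The equation becomes u^2 + 4u - 32 = 0.
Factor: (u - 4)(u + 8) = 0, so u = 4 or u = -8.
m^2 = 4 gives m = +/-2.
m^2 = -8 < 0 has no real solution.

m = -2 or m = 2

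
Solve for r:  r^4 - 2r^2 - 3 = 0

r = -1.7321 or r = 1.7321

Let u = r^2. The equation becomes u^2 - 2u - 3 = 0.
Factor: (u + 1)(u - 3) = 0, so u = -1 or u = 3.
r^2 = -1 < 0 has no real solution.
r^2 = 3 gives r = +/-sqrt(3) ~= +/-1.7321.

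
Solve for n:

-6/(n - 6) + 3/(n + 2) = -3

n = -2.8151 or n = 7.8151

Multiply both sides by (n - 6)(n + 2):
-6(n + 2) + 3(n - 6) = -3(n - 6)(n + 2).
Expand and collect terms: -3n^2 + 15n + 66 = 0.
By the quadratic formula, n = (-15 +/- sqrt(1017)) / -6, so n ~= -2.8151 or n ~= 7.8151.
Neither value makes a denominator zero (n != 6, n != -2), so both are valid.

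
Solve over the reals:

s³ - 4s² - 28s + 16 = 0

Possible rational roots are divisors of 16. Testing s = -4 gives 0, so (s + 4) is a factor.
Divide: s³ - 4s² - 28s + 16 = (s + 4)(s² - 8s + 4).
Apply the quadratic formula to s² - 8s + 4 = 0: s = (8 ± √48)/2, i.e. s ≈ 7.4641 or s ≈ 0.5359.

s = -4 or s = 0.5359 or s = 7.4641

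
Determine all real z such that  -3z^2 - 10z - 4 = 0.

z = -2.8685 or z = -0.4648

Discriminant: (-10)^2 - 4*(-3)*(-4) = 52.
Quadratic formula: z = (10 +/- sqrt(52)) / (-6).
So z = -5/3 - sqrt(13)/3 ~= -2.8685 or z = -5/3 + sqrt(13)/3 ~= -0.4648.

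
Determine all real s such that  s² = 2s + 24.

s = -4 or s = 6

Bring every term to one side: s² - 2s - 24 = 0.
Factor: (s + 4)(s - 6) = 0.
So s = -4 or s = 6.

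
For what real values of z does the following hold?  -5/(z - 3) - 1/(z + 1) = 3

Multiply both sides by (z - 3)(z + 1):
-5(z + 1) - (z - 3) = 3(z - 3)(z + 1).
Expand and collect terms: 3z² - 7 = 0.
By the quadratic formula, z = (0 ± √84) / 6, so z ≈ 1.5275 or z ≈ -1.5275.
Neither value makes a denominator zero (z ≠ 3, z ≠ -1), so both are valid.

z = -1.5275 or z = 1.5275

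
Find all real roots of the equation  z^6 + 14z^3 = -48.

z = -2 or z = -1.8171

Let u = z^3. The equation becomes u^2 + 14u + 48 = 0.
Factor: (u + 8)(u + 6) = 0, so u = -8 or u = -6.
z^3 = -8 gives z = -2.
z^3 = -6 gives z = -(6)^(1/3) ~= -1.8171.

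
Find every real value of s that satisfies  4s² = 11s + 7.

s = -0.533 or s = 3.283

Rearrange to standard form: 4s² - 11s - 7 = 0.
Discriminant: (-11)² − 4·4·(-7) = 233.
Quadratic formula: s = (11 ± √233) / 8.
So s = 11/8 + √(233)/8 ≈ 3.283 or s = 11/8 - √(233)/8 ≈ -0.533.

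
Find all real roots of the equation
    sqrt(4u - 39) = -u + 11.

Square both sides: 4u - 39 = (-u + 11)^2.
Expand and rearrange: u^2 - 26u + 160 = 0.
Solving gives u = 16 or u = 10.
Check each candidate in the original equation:
  u = 16: sqrt(25) = 5, while -u + 11 = -5 — extraneous.
  u = 10: sqrt(1) = 1, while -u + 11 = 1 — valid.

u = 10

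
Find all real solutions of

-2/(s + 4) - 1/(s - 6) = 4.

s = -4.5122 or s = 5.7622

Multiply both sides by (s + 4)(s - 6):
-2(s - 6) - (s + 4) = 4(s + 4)(s - 6).
Expand and collect terms: 4s^2 - 5s - 104 = 0.
By the quadratic formula, s = (5 +/- sqrt(1689)) / 8, so s ~= 5.7622 or s ~= -4.5122.
Neither value makes a denominator zero (s != -4, s != 6), so both are valid.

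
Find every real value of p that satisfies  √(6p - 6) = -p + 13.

Square both sides: 6p - 6 = (-p + 13)².
Expand and rearrange: p² - 32p + 175 = 0.
Solving gives p = 25 or p = 7.
Check each candidate in the original equation:
  p = 25: √(144) = 12, while -p + 13 = -12 — extraneous.
  p = 7: √(36) = 6, while -p + 13 = 6 — valid.

p = 7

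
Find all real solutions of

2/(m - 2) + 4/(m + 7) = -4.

Multiply both sides by (m - 2)(m + 7):
2(m + 7) + 4(m - 2) = -4(m - 2)(m + 7).
Expand and collect terms: -4m^2 - 26m + 50 = 0.
By the quadratic formula, m = (26 +/- sqrt(1476)) / -8, so m ~= -8.0523 or m ~= 1.5523.
Neither value makes a denominator zero (m != 2, m != -7), so both are valid.

m = -8.0523 or m = 1.5523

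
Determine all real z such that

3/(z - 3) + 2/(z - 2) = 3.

Multiply both sides by (z - 3)(z - 2):
3(z - 2) + 2(z - 3) = 3(z - 3)(z - 2).
Expand and collect terms: 3z² - 20z + 30 = 0.
By the quadratic formula, z = (20 ± √40) / 6, so z ≈ 4.3874 or z ≈ 2.2792.
Neither value makes a denominator zero (z ≠ 3, z ≠ 2), so both are valid.

z = 2.2792 or z = 4.3874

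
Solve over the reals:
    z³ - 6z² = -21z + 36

z = 3

Rearrange: z³ - 6z² + 21z - 36 = 0.
Possible rational roots are divisors of -36. Testing z = 3 gives 0, so (z - 3) is a factor.
Divide: z³ - 6z² + 21z - 36 = (z - 3)(z² - 3z + 12).
The quadratic z² - 3z + 12 has discriminant -39 < 0, so no further real roots.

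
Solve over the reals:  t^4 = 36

t = -2.4495 or t = 2.4495

Let u = t^2. The equation becomes u^2 - 36 = 0.
Factor: (u + 6)(u - 6) = 0, so u = -6 or u = 6.
t^2 = -6 < 0 has no real solution.
t^2 = 6 gives t = +/-sqrt(6) ~= +/-2.4495.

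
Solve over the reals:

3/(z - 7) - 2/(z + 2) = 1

Multiply both sides by (z - 7)(z + 2):
3(z + 2) - 2(z - 7) = (z - 7)(z + 2).
Expand and collect terms: z² - 6z - 34 = 0.
By the quadratic formula, z = (6 ± √172) / 2, so z ≈ 9.5574 or z ≈ -3.5574.
Neither value makes a denominator zero (z ≠ 7, z ≠ -2), so both are valid.

z = -3.5574 or z = 9.5574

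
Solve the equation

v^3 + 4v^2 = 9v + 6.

Rearrange: v^3 + 4v^2 - 9v - 6 = 0.
Possible rational roots are divisors of -6. Testing v = 2 gives 0, so (v - 2) is a factor.
Divide: v^3 + 4v^2 - 9v - 6 = (v - 2)(v^2 + 6v + 3).
Apply the quadratic formula to v^2 + 6v + 3 = 0: v = (-6 +/- sqrt(24))/2, i.e. v ~= -0.5505 or v ~= -5.4495.

v = -5.4495 or v = -0.5505 or v = 2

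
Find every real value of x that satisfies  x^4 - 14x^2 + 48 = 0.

x = -2.8284 or x = -2.4495 or x = 2.4495 or x = 2.8284

Let u = x^2. The equation becomes u^2 - 14u + 48 = 0.
Factor: (u - 6)(u - 8) = 0, so u = 6 or u = 8.
x^2 = 6 gives x = +/-sqrt(6) ~= +/-2.4495.
x^2 = 8 gives x = +/-2*sqrt(2) ~= +/-2.8284.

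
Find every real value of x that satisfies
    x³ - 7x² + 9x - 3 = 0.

Possible rational roots are divisors of -3. Testing x = 1 gives 0, so (x - 1) is a factor.
Divide: x³ - 7x² + 9x - 3 = (x - 1)(x² - 6x + 3).
Apply the quadratic formula to x² - 6x + 3 = 0: x = (6 ± √24)/2, i.e. x ≈ 5.4495 or x ≈ 0.5505.

x = 0.5505 or x = 1 or x = 5.4495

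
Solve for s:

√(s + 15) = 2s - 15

Square both sides: s + 15 = (2s - 15)².
Expand and rearrange: 4s² - 61s + 210 = 0.
Solving gives s = 10 or s = 5.25.
Check each candidate in the original equation:
  s = 10: √(25) = 5, while 2s - 15 = 5 — valid.
  s = 5.25: √(20.25) = 4.5, while 2s - 15 = -4.5 — extraneous.

s = 10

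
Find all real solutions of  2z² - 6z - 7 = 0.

Discriminant: (-6)² − 4·2·(-7) = 92.
Quadratic formula: z = (6 ± √92) / 4.
So z = 3/2 + √(23)/2 ≈ 3.8979 or z = 3/2 - √(23)/2 ≈ -0.8979.

z = -0.8979 or z = 3.8979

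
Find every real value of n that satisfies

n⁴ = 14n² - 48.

n = -2.8284 or n = -2.4495 or n = 2.4495 or n = 2.8284

Let u = n². The equation becomes u² - 14u + 48 = 0.
Factor: (u - 8)(u - 6) = 0, so u = 8 or u = 6.
n² = 8 gives n = ±2·√(2) ≈ ±2.8284.
n² = 6 gives n = ±√(6) ≈ ±2.4495.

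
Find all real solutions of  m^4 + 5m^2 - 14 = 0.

m = -1.4142 or m = 1.4142

Let u = m^2. The equation becomes u^2 + 5u - 14 = 0.
Factor: (u + 7)(u - 2) = 0, so u = -7 or u = 2.
m^2 = -7 < 0 has no real solution.
m^2 = 2 gives m = +/-sqrt(2) ~= +/-1.4142.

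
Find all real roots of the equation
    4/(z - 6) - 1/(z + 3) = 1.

z = -3.7082 or z = 9.7082

Multiply both sides by (z - 6)(z + 3):
4(z + 3) - (z - 6) = (z - 6)(z + 3).
Expand and collect terms: z² - 6z - 36 = 0.
By the quadratic formula, z = (6 ± √180) / 2, so z ≈ 9.7082 or z ≈ -3.7082.
Neither value makes a denominator zero (z ≠ 6, z ≠ -3), so both are valid.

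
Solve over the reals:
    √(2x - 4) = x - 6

x = 10

Square both sides: 2x - 4 = (x - 6)².
Expand and rearrange: x² - 14x + 40 = 0.
Solving gives x = 10 or x = 4.
Check each candidate in the original equation:
  x = 10: √(16) = 4, while x - 6 = 4 — valid.
  x = 4: √(4) = 2, while x - 6 = -2 — extraneous.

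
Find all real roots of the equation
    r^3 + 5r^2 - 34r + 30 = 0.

r = -9.099 or r = 1.099 or r = 3

Possible rational roots are divisors of 30. Testing r = 3 gives 0, so (r - 3) is a factor.
Divide: r^3 + 5r^2 - 34r + 30 = (r - 3)(r^2 + 8r - 10).
Apply the quadratic formula to r^2 + 8r - 10 = 0: r = (-8 +/- sqrt(104))/2, i.e. r ~= 1.099 or r ~= -9.099.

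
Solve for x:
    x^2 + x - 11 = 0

x = -3.8541 or x = 2.8541

Discriminant: (1)^2 - 4*1*(-11) = 45.
Quadratic formula: x = (-1 +/- sqrt(45)) / 2.
So x = -1/2 + 3*sqrt(5)/2 ~= 2.8541 or x = -3*sqrt(5)/2 - 1/2 ~= -3.8541.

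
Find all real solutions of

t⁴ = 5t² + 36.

Let u = t². The equation becomes u² - 5u - 36 = 0.
Factor: (u - 9)(u + 4) = 0, so u = 9 or u = -4.
t² = 9 gives t = ±3.
t² = -4 < 0 has no real solution.

t = -3 or t = 3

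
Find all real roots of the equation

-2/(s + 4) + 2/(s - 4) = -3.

Multiply both sides by (s + 4)(s - 4):
-2(s - 4) + 2(s + 4) = -3(s + 4)(s - 4).
Expand and collect terms: -3s² + 32 = 0.
By the quadratic formula, s = (0 ± √384) / -6, so s ≈ -3.266 or s ≈ 3.266.
Neither value makes a denominator zero (s ≠ -4, s ≠ 4), so both are valid.

s = -3.266 or s = 3.266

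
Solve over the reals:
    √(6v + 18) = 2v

Square both sides: 6v + 18 = (2v)².
Expand and rearrange: 4v² - 6v - 18 = 0.
Solving gives v = 3 or v = -1.5.
Check each candidate in the original equation:
  v = 3: √(36) = 6, while 2v = 6 — valid.
  v = -1.5: √(9) = 3, while 2v = -3 — extraneous.

v = 3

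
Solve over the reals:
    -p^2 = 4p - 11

p = -5.873 or p = 1.873

Rearrange to standard form: -p^2 - 4p + 11 = 0.
Discriminant: (-4)^2 - 4*(-1)*11 = 60.
Quadratic formula: p = (4 +/- sqrt(60)) / (-2).
So p = -sqrt(15) - 2 ~= -5.873 or p = -2 + sqrt(15) ~= 1.873.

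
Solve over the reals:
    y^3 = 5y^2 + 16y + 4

y = -2 or y = -0.2749 or y = 7.2749

Rearrange: y^3 - 5y^2 - 16y - 4 = 0.
Possible rational roots are divisors of -4. Testing y = -2 gives 0, so (y + 2) is a factor.
Divide: y^3 - 5y^2 - 16y - 4 = (y + 2)(y^2 - 7y - 2).
Apply the quadratic formula to y^2 - 7y - 2 = 0: y = (7 +/- sqrt(57))/2, i.e. y ~= 7.2749 or y ~= -0.2749.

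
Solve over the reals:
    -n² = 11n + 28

Bring every term to one side: -n² - 11n - 28 = 0.
Factor: -1(n + 4)(n + 7) = 0.
So n = -4 or n = -7.

n = -7 or n = -4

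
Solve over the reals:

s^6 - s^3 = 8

s = -1.3337 or s = 1.4996

Let u = s^3. The equation becomes u^2 - u - 8 = 0.
By the quadratic formula, u = 1/2 + sqrt(33)/2 or u = 1/2 - sqrt(33)/2.
s^3 = 1/2 + sqrt(33)/2 gives s = (1/2 + sqrt(33)/2)^(1/3) ~= 1.4996.
s^3 = 1/2 - sqrt(33)/2 gives s = -(-1/2 + sqrt(33)/2)^(1/3) ~= -1.3337.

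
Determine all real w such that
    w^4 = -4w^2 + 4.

Let u = w^2. The equation becomes u^2 + 4u - 4 = 0.
By the quadratic formula, u = -2 + 2*sqrt(2) or u = -2*sqrt(2) - 2.
w^2 = -2 + 2*sqrt(2) gives w = +/-sqrt(-2 + 2*sqrt(2)) ~= +/-0.9102.
w^2 = -2*sqrt(2) - 2 < 0 has no real solution.

w = -0.9102 or w = 0.9102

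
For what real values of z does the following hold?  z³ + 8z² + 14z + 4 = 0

z = -5.6458 or z = -2 or z = -0.3542

Possible rational roots are divisors of 4. Testing z = -2 gives 0, so (z + 2) is a factor.
Divide: z³ + 8z² + 14z + 4 = (z + 2)(z² + 6z + 2).
Apply the quadratic formula to z² + 6z + 2 = 0: z = (-6 ± √28)/2, i.e. z ≈ -0.3542 or z ≈ -5.6458.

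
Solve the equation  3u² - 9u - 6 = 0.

Discriminant: (-9)² − 4·3·(-6) = 153.
Quadratic formula: u = (9 ± √153) / 6.
So u = 3/2 + √(17)/2 ≈ 3.5616 or u = 3/2 - √(17)/2 ≈ -0.5616.

u = -0.5616 or u = 3.5616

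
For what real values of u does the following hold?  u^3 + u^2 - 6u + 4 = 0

u = -3.2361 or u = 1 or u = 1.2361

Possible rational roots are divisors of 4. Testing u = 1 gives 0, so (u - 1) is a factor.
Divide: u^3 + u^2 - 6u + 4 = (u - 1)(u^2 + 2u - 4).
Apply the quadratic formula to u^2 + 2u - 4 = 0: u = (-2 +/- sqrt(20))/2, i.e. u ~= 1.2361 or u ~= -3.2361.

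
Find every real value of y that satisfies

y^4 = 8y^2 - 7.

Let u = y^2. The equation becomes u^2 - 8u + 7 = 0.
Factor: (u - 1)(u - 7) = 0, so u = 1 or u = 7.
y^2 = 1 gives y = +/-1.
y^2 = 7 gives y = +/-sqrt(7) ~= +/-2.6458.

y = -2.6458 or y = -1 or y = 1 or y = 2.6458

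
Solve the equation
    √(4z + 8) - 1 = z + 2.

z = -1

Isolate the radical: √(4z + 8) = z + 3.
Square both sides: 4z + 8 = (z + 3)².
Expand and rearrange: z² + 2z + 1 = 0.
This gives the repeated root z = -1.
Check in the original equation:
  z = -1: √(4) = 2, while z + 3 = 2 — valid.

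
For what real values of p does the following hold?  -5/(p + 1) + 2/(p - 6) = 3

Multiply both sides by (p + 1)(p - 6):
-5(p - 6) + 2(p + 1) = 3(p + 1)(p - 6).
Expand and collect terms: 3p² - 12p - 50 = 0.
By the quadratic formula, p = (12 ± √744) / 6, so p ≈ 6.5461 or p ≈ -2.5461.
Neither value makes a denominator zero (p ≠ -1, p ≠ 6), so both are valid.

p = -2.5461 or p = 6.5461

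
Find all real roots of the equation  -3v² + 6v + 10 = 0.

Discriminant: (6)² − 4·(-3)·10 = 156.
Quadratic formula: v = (-6 ± √156) / (-6).
So v = 1 - √(39)/3 ≈ -1.0817 or v = 1 + √(39)/3 ≈ 3.0817.

v = -1.0817 or v = 3.0817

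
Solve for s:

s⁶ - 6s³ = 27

s = -1.4422 or s = 2.0801

Let u = s³. The equation becomes u² - 6u - 27 = 0.
Factor: (u + 3)(u - 9) = 0, so u = -3 or u = 9.
s³ = -3 gives s = -∛(3) ≈ -1.4422.
s³ = 9 gives s = ∛(9) ≈ 2.0801.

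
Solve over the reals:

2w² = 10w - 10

Rearrange to standard form: 2w² - 10w + 10 = 0.
Discriminant: (-10)² − 4·2·10 = 20.
Quadratic formula: w = (10 ± √20) / 4.
So w = √(5)/2 + 5/2 ≈ 3.618 or w = 5/2 - √(5)/2 ≈ 1.382.

w = 1.382 or w = 3.618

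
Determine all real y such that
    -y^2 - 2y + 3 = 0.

y = -3 or y = 1

Factor: -1(y + 3)(y - 1) = 0.
So y = -3 or y = 1.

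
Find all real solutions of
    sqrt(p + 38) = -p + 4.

Square both sides: p + 38 = (-p + 4)^2.
Expand and rearrange: p^2 - 9p - 22 = 0.
Solving gives p = 11 or p = -2.
Check each candidate in the original equation:
  p = 11: sqrt(49) = 7, while -p + 4 = -7 — extraneous.
  p = -2: sqrt(36) = 6, while -p + 4 = 6 — valid.

p = -2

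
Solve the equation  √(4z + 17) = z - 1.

Square both sides: 4z + 17 = (z - 1)².
Expand and rearrange: z² - 6z - 16 = 0.
Solving gives z = 8 or z = -2.
Check each candidate in the original equation:
  z = 8: √(49) = 7, while z - 1 = 7 — valid.
  z = -2: √(9) = 3, while z - 1 = -3 — extraneous.

z = 8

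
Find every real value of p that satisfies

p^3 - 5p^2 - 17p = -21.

p = -3 or p = 1 or p = 7

Rearrange: p^3 - 5p^2 - 17p + 21 = 0.
Possible rational roots are divisors of 21. Testing p = -3 gives 0, so (p + 3) is a factor.
Divide: p^3 - 5p^2 - 17p + 21 = (p + 3)(p^2 - 8p + 7).
Factor the quadratic: p = 7 or p = 1.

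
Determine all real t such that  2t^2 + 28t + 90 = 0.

Factor: 2(t + 5)(t + 9) = 0.
So t = -5 or t = -9.

t = -9 or t = -5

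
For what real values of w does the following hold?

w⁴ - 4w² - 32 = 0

w = -2.8284 or w = 2.8284

Let u = w². The equation becomes u² - 4u - 32 = 0.
Factor: (u + 4)(u - 8) = 0, so u = -4 or u = 8.
w² = -4 < 0 has no real solution.
w² = 8 gives w = ±2·√(2) ≈ ±2.8284.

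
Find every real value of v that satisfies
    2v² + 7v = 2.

v = -3.7656 or v = 0.2656

Rearrange to standard form: 2v² + 7v - 2 = 0.
Discriminant: (7)² − 4·2·(-2) = 65.
Quadratic formula: v = (-7 ± √65) / 4.
So v = -7/4 + √(65)/4 ≈ 0.2656 or v = -√(65)/4 - 7/4 ≈ -3.7656.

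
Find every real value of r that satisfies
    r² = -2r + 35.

r = -7 or r = 5

Bring every term to one side: r² + 2r - 35 = 0.
Factor: (r + 7)(r - 5) = 0.
So r = -7 or r = 5.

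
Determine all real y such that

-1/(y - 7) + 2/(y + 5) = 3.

y = -4.3131 or y = 6.6464

Multiply both sides by (y - 7)(y + 5):
-(y + 5) + 2(y - 7) = 3(y - 7)(y + 5).
Expand and collect terms: 3y^2 - 7y - 86 = 0.
By the quadratic formula, y = (7 +/- sqrt(1081)) / 6, so y ~= 6.6464 or y ~= -4.3131.
Neither value makes a denominator zero (y != 7, y != -5), so both are valid.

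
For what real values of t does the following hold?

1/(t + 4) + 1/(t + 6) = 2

Multiply both sides by (t + 4)(t + 6):
(t + 6) + (t + 4) = 2(t + 4)(t + 6).
Expand and collect terms: 2t^2 + 18t + 38 = 0.
By the quadratic formula, t = (-18 +/- sqrt(20)) / 4, so t ~= -3.382 or t ~= -5.618.
Neither value makes a denominator zero (t != -4, t != -6), so both are valid.

t = -5.618 or t = -3.382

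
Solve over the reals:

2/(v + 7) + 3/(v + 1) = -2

Multiply both sides by (v + 7)(v + 1):
2(v + 1) + 3(v + 7) = -2(v + 7)(v + 1).
Expand and collect terms: -2v² - 21v - 37 = 0.
By the quadratic formula, v = (21 ± √145) / -4, so v ≈ -8.2604 or v ≈ -2.2396.
Neither value makes a denominator zero (v ≠ -7, v ≠ -1), so both are valid.

v = -8.2604 or v = -2.2396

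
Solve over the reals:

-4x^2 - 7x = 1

x = -1.5931 or x = -0.1569

Rearrange to standard form: -4x^2 - 7x - 1 = 0.
Discriminant: (-7)^2 - 4*(-4)*(-1) = 33.
Quadratic formula: x = (7 +/- sqrt(33)) / (-8).
So x = -7/8 - sqrt(33)/8 ~= -1.5931 or x = -7/8 + sqrt(33)/8 ~= -0.1569.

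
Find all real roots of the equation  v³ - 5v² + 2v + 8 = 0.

Possible rational roots are divisors of 8. Testing v = 2 gives 0, so (v - 2) is a factor.
Divide: v³ - 5v² + 2v + 8 = (v - 2)(v² - 3v - 4).
Factor the quadratic: v = 4 or v = -1.

v = -1 or v = 2 or v = 4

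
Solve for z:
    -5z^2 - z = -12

z = -1.6524 or z = 1.4524

Rearrange to standard form: -5z^2 - z + 12 = 0.
Discriminant: (-1)^2 - 4*(-5)*12 = 241.
Quadratic formula: z = (1 +/- sqrt(241)) / (-10).
So z = -sqrt(241)/10 - 1/10 ~= -1.6524 or z = -1/10 + sqrt(241)/10 ~= 1.4524.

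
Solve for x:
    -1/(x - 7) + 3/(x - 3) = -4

x = 2.2878 or x = 7.2122

Multiply both sides by (x - 7)(x - 3):
-(x - 3) + 3(x - 7) = -4(x - 7)(x - 3).
Expand and collect terms: -4x^2 + 38x - 66 = 0.
By the quadratic formula, x = (-38 +/- sqrt(388)) / -8, so x ~= 2.2878 or x ~= 7.2122.
Neither value makes a denominator zero (x != 7, x != 3), so both are valid.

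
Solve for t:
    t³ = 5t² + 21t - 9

Rearrange: t³ - 5t² - 21t + 9 = 0.
Possible rational roots are divisors of 9. Testing t = -3 gives 0, so (t + 3) is a factor.
Divide: t³ - 5t² - 21t + 9 = (t + 3)(t² - 8t + 3).
Apply the quadratic formula to t² - 8t + 3 = 0: t = (8 ± √52)/2, i.e. t ≈ 7.6056 or t ≈ 0.3944.

t = -3 or t = 0.3944 or t = 7.6056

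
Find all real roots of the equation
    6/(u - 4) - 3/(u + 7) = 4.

u = -7.6645 or u = 5.4145

Multiply both sides by (u - 4)(u + 7):
6(u + 7) - 3(u - 4) = 4(u - 4)(u + 7).
Expand and collect terms: 4u² + 9u - 166 = 0.
By the quadratic formula, u = (-9 ± √2737) / 8, so u ≈ 5.4145 or u ≈ -7.6645.
Neither value makes a denominator zero (u ≠ 4, u ≠ -7), so both are valid.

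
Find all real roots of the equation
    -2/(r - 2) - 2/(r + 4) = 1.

Multiply both sides by (r - 2)(r + 4):
-2(r + 4) - 2(r - 2) = (r - 2)(r + 4).
Expand and collect terms: r^2 + 6r - 4 = 0.
By the quadratic formula, r = (-6 +/- sqrt(52)) / 2, so r ~= 0.6056 or r ~= -6.6056.
Neither value makes a denominator zero (r != 2, r != -4), so both are valid.

r = -6.6056 or r = 0.6056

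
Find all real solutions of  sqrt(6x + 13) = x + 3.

x = -2 or x = 2

Square both sides: 6x + 13 = (x + 3)^2.
Expand and rearrange: x^2 - 4 = 0.
Solving gives x = 2 or x = -2.
Check each candidate in the original equation:
  x = 2: sqrt(25) = 5, while x + 3 = 5 — valid.
  x = -2: sqrt(1) = 1, while x + 3 = 1 — valid.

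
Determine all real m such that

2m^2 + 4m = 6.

m = -3 or m = 1

Bring every term to one side: 2m^2 + 4m - 6 = 0.
Factor: 2(m + 3)(m - 1) = 0.
So m = -3 or m = 1.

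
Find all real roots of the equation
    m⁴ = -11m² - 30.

Let u = m². The equation becomes u² + 11u + 30 = 0.
Factor: (u + 6)(u + 5) = 0, so u = -6 or u = -5.
m² = -6 < 0 has no real solution.
m² = -5 < 0 has no real solution.

No real solutions.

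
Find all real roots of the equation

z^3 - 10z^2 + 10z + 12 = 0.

z = -0.6904 or z = 2 or z = 8.6904

Possible rational roots are divisors of 12. Testing z = 2 gives 0, so (z - 2) is a factor.
Divide: z^3 - 10z^2 + 10z + 12 = (z - 2)(z^2 - 8z - 6).
Apply the quadratic formula to z^2 - 8z - 6 = 0: z = (8 +/- sqrt(88))/2, i.e. z ~= 8.6904 or z ~= -0.6904.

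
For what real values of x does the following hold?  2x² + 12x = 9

x = -6.6742 or x = 0.6742

Rearrange to standard form: 2x² + 12x - 9 = 0.
Discriminant: (12)² − 4·2·(-9) = 216.
Quadratic formula: x = (-12 ± √216) / 4.
So x = -3 + 3·√(6)/2 ≈ 0.6742 or x = -3·√(6)/2 - 3 ≈ -6.6742.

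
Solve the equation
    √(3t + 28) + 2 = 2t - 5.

Isolate the radical: √(3t + 28) = 2t - 7.
Square both sides: 3t + 28 = (2t - 7)².
Expand and rearrange: 4t² - 31t + 21 = 0.
Solving gives t = 7 or t = 0.75.
Check each candidate in the original equation:
  t = 7: √(49) = 7, while 2t - 7 = 7 — valid.
  t = 0.75: √(30.25) = 5.5, while 2t - 7 = -5.5 — extraneous.

t = 7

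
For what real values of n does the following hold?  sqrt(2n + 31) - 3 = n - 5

Isolate the radical: sqrt(2n + 31) = n - 2.
Square both sides: 2n + 31 = (n - 2)^2.
Expand and rearrange: n^2 - 6n - 27 = 0.
Solving gives n = 9 or n = -3.
Check each candidate in the original equation:
  n = 9: sqrt(49) = 7, while n - 2 = 7 — valid.
  n = -3: sqrt(25) = 5, while n - 2 = -5 — extraneous.

n = 9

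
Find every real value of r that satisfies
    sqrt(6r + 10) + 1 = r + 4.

r = -1 or r = 1

Isolate the radical: sqrt(6r + 10) = r + 3.
Square both sides: 6r + 10 = (r + 3)^2.
Expand and rearrange: r^2 - 1 = 0.
Solving gives r = 1 or r = -1.
Check each candidate in the original equation:
  r = 1: sqrt(16) = 4, while r + 3 = 4 — valid.
  r = -1: sqrt(4) = 2, while r + 3 = 2 — valid.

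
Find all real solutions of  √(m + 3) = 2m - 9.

m = 6

Square both sides: m + 3 = (2m - 9)².
Expand and rearrange: 4m² - 37m + 78 = 0.
Solving gives m = 6 or m = 3.25.
Check each candidate in the original equation:
  m = 6: √(9) = 3, while 2m - 9 = 3 — valid.
  m = 3.25: √(6.25) = 2.5, while 2m - 9 = -2.5 — extraneous.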